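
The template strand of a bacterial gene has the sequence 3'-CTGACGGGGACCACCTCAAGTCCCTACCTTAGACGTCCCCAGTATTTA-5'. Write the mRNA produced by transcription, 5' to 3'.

Reading the template 3'→5' as shown, RNA polymerase pairs each base (A→U, T→A, G↔C) to build mRNA 5'→3' directly.

5'-GACUGCCCCUGGUGGAGUUCAGGGAUGGAAUCUGCAGGGGUCAUAAAU-3'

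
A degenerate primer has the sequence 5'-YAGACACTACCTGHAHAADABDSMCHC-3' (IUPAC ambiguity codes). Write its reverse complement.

5'-GDGKSHVTHTTDTDCAGGTAGTGTCTR-3'

Standard pairs A↔T, G↔C; ambiguity codes pair Y↔R, M↔K, S↔S, B↔V, D↔H. Complement (RTCTGTGATGGACDTDTTHTVHSKGDG), then reverse for 5'→3'.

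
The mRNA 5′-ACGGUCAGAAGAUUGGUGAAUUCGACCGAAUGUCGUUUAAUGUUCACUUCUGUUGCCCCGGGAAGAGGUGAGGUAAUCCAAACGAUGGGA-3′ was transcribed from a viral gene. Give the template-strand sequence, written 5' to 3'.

5'-TCCCATCGTTTGGATTACCTCACCTCTTCCCGGGGCAACAGAAGTGAACATTAAACGACATTCGGTCGAATTCACCAATCTTCTGACCGT-3'

Replace U with T to get the coding DNA strand: ACGGTCAGAAGATTGGTGAATTCGACCGAATGTCGTTTAATGTTCACTTCTGTTGCCCCGGGAAGAGGTGAGGTAATCCAAACGATGGGA. The template strand is its reverse complement (complement TGCCAGTCTTCTAACCACTTAAGCTGGCTTACAGCAAATTACAAGTGAAGACAACGGGGCCCTTCTCCACTCCATTAGGTTTGCTACCCT, then reverse).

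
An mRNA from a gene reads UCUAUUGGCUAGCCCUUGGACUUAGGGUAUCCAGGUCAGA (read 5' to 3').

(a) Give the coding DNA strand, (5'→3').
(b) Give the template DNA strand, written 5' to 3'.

(a) The coding strand matches the mRNA with U→T.
(b) The template strand is the reverse complement of the coding strand.

(a) 5'-TCTATTGGCTAGCCCTTGGACTTAGGGTATCCAGGTCAGA-3'
(b) 5'-TCTGACCTGGATACCCTAAGTCCAAGGGCTAGCCAATAGA-3'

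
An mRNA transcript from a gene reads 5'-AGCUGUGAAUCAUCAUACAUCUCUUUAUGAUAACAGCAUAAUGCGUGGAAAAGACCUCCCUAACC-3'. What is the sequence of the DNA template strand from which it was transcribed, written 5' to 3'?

Replace U with T to get the coding DNA strand: AGCTGTGAATCATCATACATCTCTTTATGATAACAGCATAATGCGTGGAAAAGACCTCCCTAACC. The template strand is its reverse complement (complement TCGACACTTAGTAGTATGTAGAGAAATACTATTGTCGTATTACGCACCTTTTCTGGAGGGATTGG, then reverse).

5′-GGTTAGGGAGGTCTTTTCCACGCATTATGCTGTTATCATAAAGAGATGTATGATGATTCACAGCT-3′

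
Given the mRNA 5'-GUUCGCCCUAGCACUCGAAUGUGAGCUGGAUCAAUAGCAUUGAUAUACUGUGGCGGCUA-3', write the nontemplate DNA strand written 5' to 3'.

5'-GTTCGCCCTAGCACTCGAATGTGAGCTGGATCAATAGCATTGATATACTGTGGCGGCTA-3'

The coding DNA strand has the same 5'→3' sequence as the mRNA with U replaced by T.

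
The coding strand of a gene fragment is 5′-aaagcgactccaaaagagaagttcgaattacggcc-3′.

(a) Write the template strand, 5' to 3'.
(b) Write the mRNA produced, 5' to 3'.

(a) The template strand is the reverse complement of the coding strand: complement TTTCGCTGAGGTTTTCTCTTCAAGCTTAATGCCGG, then reverse.
(b) mRNA matches the coding strand with T→U.

(a) 5′-GGCCGTAATTCGAACTTCTCTTTTGGAGTCGCTTT-3′
(b) 5′-AAAGCGACUCCAAAAGAGAAGUUCGAAUUACGGCC-3′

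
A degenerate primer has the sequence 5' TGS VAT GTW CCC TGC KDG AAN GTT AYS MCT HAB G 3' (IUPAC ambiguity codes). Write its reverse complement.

5'-CVTDAGKSRTAACNTTCHMGCAGGGWACATBSCA-3'

Standard pairs A↔T, G↔C; ambiguity codes pair Y↔R, M↔K, W↔W, S↔S, B↔V, D↔H, N↔N. Complement (ACSBTACAWGGGACGMHCTTNCAATRSKGADTVC), then reverse for 5'→3'.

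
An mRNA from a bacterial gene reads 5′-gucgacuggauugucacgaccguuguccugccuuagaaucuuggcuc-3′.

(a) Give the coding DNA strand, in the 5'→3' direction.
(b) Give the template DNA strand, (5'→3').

(a) 5′-GTCGACTGGATTGTCACGACCGTTGTCCTGCCTTAGAATCTTGGCTC-3′
(b) 5'-GAGCCAAGATTCTAAGGCAGGACAACGGTCGTGACAATCCAGTCGAC-3'

(a) The coding strand matches the mRNA with U→T.
(b) The template strand is the reverse complement of the coding strand.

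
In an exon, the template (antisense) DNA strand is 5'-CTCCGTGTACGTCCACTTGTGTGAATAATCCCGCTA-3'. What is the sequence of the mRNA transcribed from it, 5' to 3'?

RNA polymerase reads the template 3'→5' and synthesizes mRNA 5'→3' by base-pairing (A→U, T→A, G↔C). The complement of the template is GAGGCACATGCAGGTGAACACACTTATTAGGGCGAT; antiparallel, so 5'→3' the coding strand is TAGCGGGATTATTCACACAAGTGGACGTACACGGAG. Replace T with U for the mRNA.

5'-UAGCGGGAUUAUUCACACAAGUGGACGUACACGGAG-3'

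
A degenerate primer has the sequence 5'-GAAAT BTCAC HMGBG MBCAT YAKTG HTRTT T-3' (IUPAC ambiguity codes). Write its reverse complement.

Standard pairs A↔T, G↔C; ambiguity codes pair R↔Y, M↔K, B↔V, H↔D. Complement (CTTTAVAGTGDKCVCKVGTARTMACDAYAAA), then reverse for 5'→3'.

5'-AAAYADCAMTRATGVKCVCKDGTGAVATTTC-3'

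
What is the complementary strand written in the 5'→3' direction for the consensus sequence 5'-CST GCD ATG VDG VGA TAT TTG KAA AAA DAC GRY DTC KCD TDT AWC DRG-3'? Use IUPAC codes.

Standard pairs A↔T, G↔C; ambiguity codes pair R↔Y, K↔M, W↔W, S↔S, D↔H, V↔B. Complement (GSACGHTACBHCBCTATAAACMTTTTTHTGCYRHAGMGHAHATWGHYC), then reverse for 5'→3'.

5'-CYHGWTAHAHGMGAHRYCGTHTTTTTMCAAATATCBCHBCATHGCASG-3'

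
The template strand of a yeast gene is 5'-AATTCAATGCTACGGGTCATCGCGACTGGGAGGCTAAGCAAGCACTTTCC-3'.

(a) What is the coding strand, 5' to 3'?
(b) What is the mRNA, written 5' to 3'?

(a) 5'-GGAAAGTGCTTGCTTAGCCTCCCAGTCGCGATGACCCGTAGCATTGAATT-3'
(b) 5'-GGAAAGUGCUUGCUUAGCCUCCCAGUCGCGAUGACCCGUAGCAUUGAAUU-3'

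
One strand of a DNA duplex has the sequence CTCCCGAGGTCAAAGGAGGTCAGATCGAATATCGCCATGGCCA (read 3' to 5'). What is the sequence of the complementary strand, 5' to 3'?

The strand is given 3'→5', so its complement runs 5'→3' in the same left-to-right order: pair each base A↔T, G↔C.

5'-GAGGGCTCCAGTTTCCTCCAGTCTAGCTTATAGCGGTACCGGT-3'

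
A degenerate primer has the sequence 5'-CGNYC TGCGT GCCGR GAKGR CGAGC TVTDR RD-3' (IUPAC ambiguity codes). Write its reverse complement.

5'-HYYHABAGCTCGYCMTCYCGGCACGCAGRNCG-3'

Standard pairs A↔T, G↔C; ambiguity codes pair R↔Y, K↔M, D↔H, V↔B, N↔N. Complement (GCNRGACGCACGGCYCTMCYGCTCGABAHYYH), then reverse for 5'→3'.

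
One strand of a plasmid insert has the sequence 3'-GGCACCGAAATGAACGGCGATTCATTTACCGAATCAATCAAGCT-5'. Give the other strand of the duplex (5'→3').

The strand is given 3'→5', so its complement runs 5'→3' in the same left-to-right order: pair each base A↔T, G↔C.

5'-CCGTGGCTTTACTTGCCGCTAAGTAAATGGCTTAGTTAGTTCGA-3'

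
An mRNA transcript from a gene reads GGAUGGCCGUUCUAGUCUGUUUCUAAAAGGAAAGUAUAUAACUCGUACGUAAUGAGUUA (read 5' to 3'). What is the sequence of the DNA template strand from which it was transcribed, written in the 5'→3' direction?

Replace U with T to get the coding DNA strand: GGATGGCCGTTCTAGTCTGTTTCTAAAAGGAAAGTATATAACTCGTACGTAATGAGTTA. The template strand is its reverse complement (complement CCTACCGGCAAGATCAGACAAAGATTTTCCTTTCATATATTGAGCATGCATTACTCAAT, then reverse).

5'-TAACTCATTACGTACGAGTTATATACTTTCCTTTTAGAAACAGACTAGAACGGCCATCC-3'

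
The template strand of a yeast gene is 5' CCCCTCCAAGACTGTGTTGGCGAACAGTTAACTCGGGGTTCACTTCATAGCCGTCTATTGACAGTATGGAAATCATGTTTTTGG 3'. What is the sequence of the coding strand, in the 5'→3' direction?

5'-CCAAAAACATGATTTCCATACTGTCAATAGACGGCTATGAAGTGAACCCCGAGTTAACTGTTCGCCAACACAGTCTTGGAGGGG-3'

The coding strand is complementary and antiparallel to the template: take the complement (A↔T, G↔C) and reverse.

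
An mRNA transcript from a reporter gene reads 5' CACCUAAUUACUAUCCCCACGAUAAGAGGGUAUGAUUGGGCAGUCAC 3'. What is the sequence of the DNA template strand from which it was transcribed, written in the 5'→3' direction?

5'-GTGACTGCCCAATCATACCCTCTTATCGTGGGGATAGTAATTAGGTG-3'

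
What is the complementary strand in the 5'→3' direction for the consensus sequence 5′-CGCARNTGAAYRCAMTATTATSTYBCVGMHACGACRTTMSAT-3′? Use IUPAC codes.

Standard pairs A↔T, G↔C; ambiguity codes pair R↔Y, M↔K, S↔S, B↔V, H↔D, N↔N. Complement (GCGTYNACTTRYGTKATAATASARVGBCKDTGCTGYAAKSTA), then reverse for 5'→3'.

5'-ATSKAAYGTCGTDKCBGVRASATAATAKTGYRTTCANYTGCG-3'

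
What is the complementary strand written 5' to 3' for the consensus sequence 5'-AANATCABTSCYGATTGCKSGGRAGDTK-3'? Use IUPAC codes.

5′-MAHCTYCCSMGCAATCRGSAVTGATNTT-3′

Standard pairs A↔T, G↔C; ambiguity codes pair R↔Y, K↔M, S↔S, B↔V, D↔H, N↔N. Complement (TTNTAGTVASGRCTAACGMSCCYTCHAM), then reverse for 5'→3'.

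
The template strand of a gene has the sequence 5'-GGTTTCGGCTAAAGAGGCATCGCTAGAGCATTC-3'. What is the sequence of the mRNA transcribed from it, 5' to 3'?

The mRNA has the sequence of the coding strand (reverse complement of the template) with T→U. Reverse complement of GGTTTCGGCTAAAGAGGCATCGCTAGAGCATTC is GAATGCTCTAGCGATGCCTCTTTAGCCGAAACC; then T→U.

5′-GAAUGCUCUAGCGAUGCCUCUUUAGCCGAAACC-3′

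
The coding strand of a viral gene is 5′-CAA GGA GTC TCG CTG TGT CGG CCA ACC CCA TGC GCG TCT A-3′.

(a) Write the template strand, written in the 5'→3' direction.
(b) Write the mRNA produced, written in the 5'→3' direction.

(a) 5'-TAGACGCGCATGGGGTTGGCCGACACAGCGAGACTCCTTG-3'
(b) 5'-CAAGGAGUCUCGCUGUGUCGGCCAACCCCAUGCGCGUCUA-3'

(a) The template strand is the reverse complement of the coding strand: complement GTTCCTCAGAGCGACACAGCCGGTTGGGGTACGCGCAGAT, then reverse.
(b) mRNA matches the coding strand with T→U.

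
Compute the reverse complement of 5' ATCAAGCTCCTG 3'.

Reading the sequence 3'→5' and pairing each base (A↔T, G↔C) gives the reverse complement directly.

5'-CAGGAGCTTGAT-3'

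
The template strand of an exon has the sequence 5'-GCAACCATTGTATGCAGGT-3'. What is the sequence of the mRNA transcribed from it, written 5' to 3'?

RNA polymerase reads the template 3'→5' and synthesizes mRNA 5'→3' by base-pairing (A→U, T→A, G↔C). The complement of the template is CGTTGGTAACATACGTCCA; antiparallel, so 5'→3' the coding strand is ACCTGCATACAATGGTTGC. Replace T with U for the mRNA.

5'-ACCUGCAUACAAUGGUUGC-3'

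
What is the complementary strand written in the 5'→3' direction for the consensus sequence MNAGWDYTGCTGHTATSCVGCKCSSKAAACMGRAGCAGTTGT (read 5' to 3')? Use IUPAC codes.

5′-ACAACTGCTYCKGTTTMSSGMGCBGSATADCAGCARHWCTNK-3′

Standard pairs A↔T, G↔C; ambiguity codes pair R↔Y, M↔K, W↔W, S↔S, D↔H, V↔B, N↔N. Complement (KNTCWHRACGACDATASGBCGMGSSMTTTGKCYTCGTCAACA), then reverse for 5'→3'.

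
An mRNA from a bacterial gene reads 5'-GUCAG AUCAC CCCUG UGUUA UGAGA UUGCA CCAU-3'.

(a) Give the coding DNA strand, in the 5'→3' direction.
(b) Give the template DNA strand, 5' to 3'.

(a) 5′-GTCAGATCACCCCTGTGTTATGAGATTGCACCAT-3′
(b) 5′-ATGGTGCAATCTCATAACACAGGGGTGATCTGAC-3′

(a) The coding strand matches the mRNA with U→T.
(b) The template strand is the reverse complement of the coding strand.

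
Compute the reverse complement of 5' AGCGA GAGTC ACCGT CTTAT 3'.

Reading the sequence 3'→5' and pairing each base (A↔T, G↔C) gives the reverse complement directly.

5'-ATAAGACGGTGACTCTCGCT-3'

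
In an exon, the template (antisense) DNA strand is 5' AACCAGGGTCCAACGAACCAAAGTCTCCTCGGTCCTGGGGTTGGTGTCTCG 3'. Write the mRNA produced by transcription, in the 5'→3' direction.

5'-CGAGACACCAACCCCAGGACCGAGGAGACUUUGGUUCGUUGGACCCUGGUU-3'

The mRNA has the sequence of the coding strand (reverse complement of the template) with T→U. Reverse complement of AACCAGGGTCCAACGAACCAAAGTCTCCTCGGTCCTGGGGTTGGTGTCTCG is CGAGACACCAACCCCAGGACCGAGGAGACTTTGGTTCGTTGGACCCTGGTT; then T→U.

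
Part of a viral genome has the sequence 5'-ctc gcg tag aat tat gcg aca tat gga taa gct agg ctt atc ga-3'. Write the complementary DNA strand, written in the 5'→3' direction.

Pairing A↔T and G↔C gives GAGCGCATCTTAATACGCTGTATACCTATTCGATCCGAATAGCT, running 3'→5'. Reverse for the 5'→3' convention.

5′-TCGATAAGCCTAGCTTATCCATATGTCGCATAATTCTACGCGAG-3′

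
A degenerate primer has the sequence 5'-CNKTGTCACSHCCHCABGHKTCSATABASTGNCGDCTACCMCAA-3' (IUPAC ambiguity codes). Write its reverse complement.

5'-TTGKGGTAGHCGNCASTVTATSGAMDCVTGDGGDSGTGACAMNG-3'

Standard pairs A↔T, G↔C; ambiguity codes pair M↔K, S↔S, B↔V, D↔H, N↔N. Complement (GNMACAGTGSDGGDGTVCDMAGSTATVTSACNGCHGATGGKGTT), then reverse for 5'→3'.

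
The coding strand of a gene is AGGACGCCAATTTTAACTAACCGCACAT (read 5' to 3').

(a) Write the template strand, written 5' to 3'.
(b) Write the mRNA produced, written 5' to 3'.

(a) 5'-ATGTGCGGTTAGTTAAAATTGGCGTCCT-3'
(b) 5'-AGGACGCCAAUUUUAACUAACCGCACAU-3'

(a) The template strand is the reverse complement of the coding strand: complement TCCTGCGGTTAAAATTGATTGGCGTGTA, then reverse.
(b) mRNA matches the coding strand with T→U.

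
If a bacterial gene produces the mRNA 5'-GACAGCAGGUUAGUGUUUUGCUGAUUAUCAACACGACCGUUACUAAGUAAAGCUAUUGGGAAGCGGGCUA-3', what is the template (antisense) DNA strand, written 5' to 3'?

Replace U with T to get the coding DNA strand: GACAGCAGGTTAGTGTTTTGCTGATTATCAACACGACCGTTACTAAGTAAAGCTATTGGGAAGCGGGCTA. The template strand is its reverse complement (complement CTGTCGTCCAATCACAAAACGACTAATAGTTGTGCTGGCAATGATTCATTTCGATAACCCTTCGCCCGAT, then reverse).

5'-TAGCCCGCTTCCCAATAGCTTTACTTAGTAACGGTCGTGTTGATAATCAGCAAAACACTAACCTGCTGTC-3'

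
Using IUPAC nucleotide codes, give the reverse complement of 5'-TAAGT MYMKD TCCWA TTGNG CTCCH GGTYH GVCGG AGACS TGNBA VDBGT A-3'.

Standard pairs A↔T, G↔C; ambiguity codes pair Y↔R, M↔K, W↔W, S↔S, B↔V, D↔H, N↔N. Complement (ATTCAKRKMHAGGWTAACNCGAGGDCCARDCBGCCTCTGSACNVTBHVCAT), then reverse for 5'→3'.

5'-TACVHBTVNCASGTCTCCGBCDRACCDGGAGCNCAATWGGAHMKRKACTTA-3'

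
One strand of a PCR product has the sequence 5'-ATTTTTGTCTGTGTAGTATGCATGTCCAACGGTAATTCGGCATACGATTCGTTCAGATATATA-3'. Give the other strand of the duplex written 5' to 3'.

The complement of ATTTTTGTCTGTGTAGTATGCATGTCCAACGGTAATTCGGCATACGATTCGTTCAGATATATA is TAAAAACAGACACATCATACGTACAGGTTGCCATTAAGCCGTATGCTAAGCAAGTCTATATAT (A↔T, G↔C). DNA strands are antiparallel, so the complementary strand runs 3'→5'; reversing gives the 5'→3' form.

5'-TATATATCTGAACGAATCGTATGCCGAATTACCGTTGGACATGCATACTACACAGACAAAAAT-3'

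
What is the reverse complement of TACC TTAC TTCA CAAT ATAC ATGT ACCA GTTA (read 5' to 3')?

Complement each base (A↔T, G↔C): ATGGAATGAAGTGTTATATGTACATGGTCAAT. Then reverse.

5'-TAACTGGTACATGTATATTGTGAAGTAAGGTA-3'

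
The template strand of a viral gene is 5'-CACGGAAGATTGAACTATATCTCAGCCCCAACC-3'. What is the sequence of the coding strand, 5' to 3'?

The coding strand is complementary and antiparallel to the template: take the complement (A↔T, G↔C) and reverse.

5'-GGTTGGGGCTGAGATATAGTTCAATCTTCCGTG-3'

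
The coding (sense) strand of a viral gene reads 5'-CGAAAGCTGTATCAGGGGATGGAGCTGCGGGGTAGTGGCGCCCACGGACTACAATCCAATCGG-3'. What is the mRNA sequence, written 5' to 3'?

5'-CGAAAGCUGUAUCAGGGGAUGGAGCUGCGGGGUAGUGGCGCCCACGGACUACAAUCCAAUCGG-3'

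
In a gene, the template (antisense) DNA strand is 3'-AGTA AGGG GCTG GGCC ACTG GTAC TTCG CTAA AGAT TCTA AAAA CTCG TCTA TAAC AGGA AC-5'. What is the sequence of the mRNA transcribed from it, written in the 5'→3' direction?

Reading the template 3'→5' as shown, RNA polymerase pairs each base (A→U, T→A, G↔C) to build mRNA 5'→3' directly.

5′-UCAUUCCCCGACCCGGUGACCAUGAAGCGAUUUCUAAGAUUUUUGAGCAGAUAUUGUCCUUG-3′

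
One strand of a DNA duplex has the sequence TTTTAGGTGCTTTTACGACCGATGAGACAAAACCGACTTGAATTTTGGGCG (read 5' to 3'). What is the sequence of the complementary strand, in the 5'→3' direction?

5′-CGCCCAAAATTCAAGTCGGTTTTGTCTCATCGGTCGTAAAAGCACCTAAAA-3′

Pairing A↔T and G↔C gives AAAATCCACGAAAATGCTGGCTACTCTGTTTTGGCTGAACTTAAAACCCGC, running 3'→5'. Reverse for the 5'→3' convention.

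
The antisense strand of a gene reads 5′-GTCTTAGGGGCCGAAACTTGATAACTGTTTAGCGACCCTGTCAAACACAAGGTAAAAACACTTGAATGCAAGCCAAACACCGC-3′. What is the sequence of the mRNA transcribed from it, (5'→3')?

The mRNA has the sequence of the coding strand (reverse complement of the template) with T→U. Reverse complement of GTCTTAGGGGCCGAAACTTGATAACTGTTTAGCGACCCTGTCAAACACAAGGTAAAAACACTTGAATGCAAGCCAAACACCGC is GCGGTGTTTGGCTTGCATTCAAGTGTTTTTACCTTGTGTTTGACAGGGTCGCTAAACAGTTATCAAGTTTCGGCCCCTAAGAC; then T→U.

5'-GCGGUGUUUGGCUUGCAUUCAAGUGUUUUUACCUUGUGUUUGACAGGGUCGCUAAACAGUUAUCAAGUUUCGGCCCCUAAGAC-3'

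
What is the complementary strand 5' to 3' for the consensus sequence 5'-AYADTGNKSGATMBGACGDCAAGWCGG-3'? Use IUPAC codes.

Standard pairs A↔T, G↔C; ambiguity codes pair Y↔R, M↔K, W↔W, S↔S, B↔V, D↔H, N↔N. Complement (TRTHACNMSCTAKVCTGCHGTTCWGCC), then reverse for 5'→3'.

5'-CCGWCTTGHCGTCVKATCSMNCAHTRT-3'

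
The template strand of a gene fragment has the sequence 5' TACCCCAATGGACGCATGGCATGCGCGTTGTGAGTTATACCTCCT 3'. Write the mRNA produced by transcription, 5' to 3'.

5'-AGGAGGUAUAACUCACAACGCGCAUGCCAUGCGUCCAUUGGGGUA-3'

The mRNA has the sequence of the coding strand (reverse complement of the template) with T→U. Reverse complement of TACCCCAATGGACGCATGGCATGCGCGTTGTGAGTTATACCTCCT is AGGAGGTATAACTCACAACGCGCATGCCATGCGTCCATTGGGGTA; then T→U.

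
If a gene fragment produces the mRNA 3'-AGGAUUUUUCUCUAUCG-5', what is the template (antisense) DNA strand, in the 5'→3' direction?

Written 5'→3' the mRNA is GCUAUCUCUUUUUAGGA, so the coding DNA strand is GCTATCTCTTTTTAGGA. The template is its reverse complement.

5′-TCCTAAAAAGAGATAGC-3′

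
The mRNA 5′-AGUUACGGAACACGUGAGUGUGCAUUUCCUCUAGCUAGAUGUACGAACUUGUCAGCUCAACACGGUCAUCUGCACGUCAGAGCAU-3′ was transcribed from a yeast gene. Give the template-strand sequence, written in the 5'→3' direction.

5′-ATGCTCTGACGTGCAGATGACCGTGTTGAGCTGACAAGTTCGTACATCTAGCTAGAGGAAATGCACACTCACGTGTTCCGTAACT-3′

Replace U with T to get the coding DNA strand: AGTTACGGAACACGTGAGTGTGCATTTCCTCTAGCTAGATGTACGAACTTGTCAGCTCAACACGGTCATCTGCACGTCAGAGCAT. The template strand is its reverse complement (complement TCAATGCCTTGTGCACTCACACGTAAAGGAGATCGATCTACATGCTTGAACAGTCGAGTTGTGCCAGTAGACGTGCAGTCTCGTA, then reverse).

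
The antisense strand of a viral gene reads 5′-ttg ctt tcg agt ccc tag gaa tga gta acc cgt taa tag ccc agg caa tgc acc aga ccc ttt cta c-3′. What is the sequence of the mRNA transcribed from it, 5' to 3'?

The mRNA has the sequence of the coding strand (reverse complement of the template) with T→U. Reverse complement of TTGCTTTCGAGTCCCTAGGAATGAGTAACCCGTTAATAGCCCAGGCAATGCACCAGACCCTTTCTAC is GTAGAAAGGGTCTGGTGCATTGCCTGGGCTATTAACGGGTTACTCATTCCTAGGGACTCGAAAGCAA; then T→U.

5′-GUAGAAAGGGUCUGGUGCAUUGCCUGGGCUAUUAACGGGUUACUCAUUCCUAGGGACUCGAAAGCAA-3′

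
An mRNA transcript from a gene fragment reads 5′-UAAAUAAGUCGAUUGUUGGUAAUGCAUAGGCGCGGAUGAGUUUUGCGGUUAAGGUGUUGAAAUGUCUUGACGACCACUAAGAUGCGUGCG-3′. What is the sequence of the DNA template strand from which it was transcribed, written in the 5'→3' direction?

5′-CGCACGCATCTTAGTGGTCGTCAAGACATTTCAACACCTTAACCGCAAAACTCATCCGCGCCTATGCATTACCAACAATCGACTTATTTA-3′

Replace U with T to get the coding DNA strand: TAAATAAGTCGATTGTTGGTAATGCATAGGCGCGGATGAGTTTTGCGGTTAAGGTGTTGAAATGTCTTGACGACCACTAAGATGCGTGCG. The template strand is its reverse complement (complement ATTTATTCAGCTAACAACCATTACGTATCCGCGCCTACTCAAAACGCCAATTCCACAACTTTACAGAACTGCTGGTGATTCTACGCACGC, then reverse).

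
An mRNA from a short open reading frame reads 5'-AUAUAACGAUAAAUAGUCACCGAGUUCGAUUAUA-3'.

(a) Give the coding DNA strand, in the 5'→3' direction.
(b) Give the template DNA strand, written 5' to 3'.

(a) The coding strand matches the mRNA with U→T.
(b) The template strand is the reverse complement of the coding strand.

(a) 5'-ATATAACGATAAATAGTCACCGAGTTCGATTATA-3'
(b) 5'-TATAATCGAACTCGGTGACTATTTATCGTTATAT-3'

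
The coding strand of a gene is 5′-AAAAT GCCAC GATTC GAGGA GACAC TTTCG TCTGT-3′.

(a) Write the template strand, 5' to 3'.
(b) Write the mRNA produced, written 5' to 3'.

(a) 5'-ACAGACGAAAGTGTCTCCTCGAATCGTGGCATTTT-3'
(b) 5'-AAAAUGCCACGAUUCGAGGAGACACUUUCGUCUGU-3'

(a) The template strand is the reverse complement of the coding strand: complement TTTTACGGTGCTAAGCTCCTCTGTGAAAGCAGACA, then reverse.
(b) mRNA matches the coding strand with T→U.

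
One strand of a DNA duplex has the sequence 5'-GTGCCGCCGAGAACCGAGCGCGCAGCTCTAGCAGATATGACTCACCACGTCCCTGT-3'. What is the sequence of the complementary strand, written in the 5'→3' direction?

Pairing A↔T and G↔C gives CACGGCGGCTCTTGGCTCGCGCGTCGAGATCGTCTATACTGAGTGGTGCAGGGACA, running 3'→5'. Reverse for the 5'→3' convention.

5'-ACAGGGACGTGGTGAGTCATATCTGCTAGAGCTGCGCGCTCGGTTCTCGGCGGCAC-3'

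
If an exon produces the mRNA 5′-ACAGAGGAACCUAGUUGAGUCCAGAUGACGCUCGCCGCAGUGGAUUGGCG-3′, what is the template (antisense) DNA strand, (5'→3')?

Replace U with T to get the coding DNA strand: ACAGAGGAACCTAGTTGAGTCCAGATGACGCTCGCCGCAGTGGATTGGCG. The template strand is its reverse complement (complement TGTCTCCTTGGATCAACTCAGGTCTACTGCGAGCGGCGTCACCTAACCGC, then reverse).

5'-CGCCAATCCACTGCGGCGAGCGTCATCTGGACTCAACTAGGTTCCTCTGT-3'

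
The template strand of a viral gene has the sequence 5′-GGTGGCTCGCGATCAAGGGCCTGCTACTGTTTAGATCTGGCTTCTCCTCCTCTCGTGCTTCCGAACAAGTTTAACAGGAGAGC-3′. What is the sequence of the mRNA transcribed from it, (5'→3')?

The mRNA has the sequence of the coding strand (reverse complement of the template) with T→U. Reverse complement of GGTGGCTCGCGATCAAGGGCCTGCTACTGTTTAGATCTGGCTTCTCCTCCTCTCGTGCTTCCGAACAAGTTTAACAGGAGAGC is GCTCTCCTGTTAAACTTGTTCGGAAGCACGAGAGGAGGAGAAGCCAGATCTAAACAGTAGCAGGCCCTTGATCGCGAGCCACC; then T→U.

5'-GCUCUCCUGUUAAACUUGUUCGGAAGCACGAGAGGAGGAGAAGCCAGAUCUAAACAGUAGCAGGCCCUUGAUCGCGAGCCACC-3'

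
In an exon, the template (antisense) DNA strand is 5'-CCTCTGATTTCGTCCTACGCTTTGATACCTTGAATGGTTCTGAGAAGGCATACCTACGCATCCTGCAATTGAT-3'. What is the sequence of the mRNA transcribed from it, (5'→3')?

5′-AUCAAUUGCAGGAUGCGUAGGUAUGCCUUCUCAGAACCAUUCAAGGUAUCAAAGCGUAGGACGAAAUCAGAGG-3′

The mRNA has the sequence of the coding strand (reverse complement of the template) with T→U. Reverse complement of CCTCTGATTTCGTCCTACGCTTTGATACCTTGAATGGTTCTGAGAAGGCATACCTACGCATCCTGCAATTGAT is ATCAATTGCAGGATGCGTAGGTATGCCTTCTCAGAACCATTCAAGGTATCAAAGCGTAGGACGAAATCAGAGG; then T→U.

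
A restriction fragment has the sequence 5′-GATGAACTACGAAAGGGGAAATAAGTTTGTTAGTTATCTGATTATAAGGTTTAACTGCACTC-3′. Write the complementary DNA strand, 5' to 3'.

5′-GAGTGCAGTTAAACCTTATAATCAGATAACTAACAAACTTATTTCCCCTTTCGTAGTTCATC-3′

Pairing A↔T and G↔C gives CTACTTGATGCTTTCCCCTTTATTCAAACAATCAATAGACTAATATTCCAAATTGACGTGAG, running 3'→5'. Reverse for the 5'→3' convention.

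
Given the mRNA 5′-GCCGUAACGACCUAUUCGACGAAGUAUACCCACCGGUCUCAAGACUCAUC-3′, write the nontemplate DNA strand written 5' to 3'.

The coding DNA strand has the same 5'→3' sequence as the mRNA with U replaced by T.

5'-GCCGTAACGACCTATTCGACGAAGTATACCCACCGGTCTCAAGACTCATC-3'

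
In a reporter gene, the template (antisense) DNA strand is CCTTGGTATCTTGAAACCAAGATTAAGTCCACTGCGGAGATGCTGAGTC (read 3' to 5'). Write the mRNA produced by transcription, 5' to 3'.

Reading the template 3'→5' as shown, RNA polymerase pairs each base (A→U, T→A, G↔C) to build mRNA 5'→3' directly.

5'-GGAACCAUAGAACUUUGGUUCUAAUUCAGGUGACGCCUCUACGACUCAG-3'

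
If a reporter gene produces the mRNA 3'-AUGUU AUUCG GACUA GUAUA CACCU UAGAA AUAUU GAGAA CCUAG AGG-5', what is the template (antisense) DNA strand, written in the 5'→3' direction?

5'-TACAATAAGCCTGATCATATGTGGAATCTTTATAACTCTTGGATCTCC-3'

Written 5'→3' the mRNA is GGAGAUCCAAGAGUUAUAAAGAUUCCACAUAUGAUCAGGCUUAUUGUA, so the coding DNA strand is GGAGATCCAAGAGTTATAAAGATTCCACATATGATCAGGCTTATTGTA. The template is its reverse complement.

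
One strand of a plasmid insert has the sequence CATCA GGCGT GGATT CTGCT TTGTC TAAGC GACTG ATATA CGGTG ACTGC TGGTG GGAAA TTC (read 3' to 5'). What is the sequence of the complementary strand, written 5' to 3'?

The strand is given 3'→5', so its complement runs 5'→3' in the same left-to-right order: pair each base A↔T, G↔C.

5'-GTAGTCCGCACCTAAGACGAAACAGATTCGCTGACTATATGCCACTGACGACCACCCTTTAAG-3'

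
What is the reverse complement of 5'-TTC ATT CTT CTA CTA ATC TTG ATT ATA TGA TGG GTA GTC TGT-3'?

5'-ACAGACTACCCATCATATAATCAAGATTAGTAGAAGAATGAA-3'

Complement each base (A↔T, G↔C): AAGTAAGAAGATGATTAGAACTAATATACTACCCATCAGACA. Then reverse.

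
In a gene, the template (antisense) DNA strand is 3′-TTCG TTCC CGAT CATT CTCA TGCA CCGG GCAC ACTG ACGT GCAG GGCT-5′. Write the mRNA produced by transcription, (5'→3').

Reading the template 3'→5' as shown, RNA polymerase pairs each base (A→U, T→A, G↔C) to build mRNA 5'→3' directly.

5'-AAGCAAGGGCUAGUAAGAGUACGUGGCCCGUGUGACUGCACGUCCCGA-3'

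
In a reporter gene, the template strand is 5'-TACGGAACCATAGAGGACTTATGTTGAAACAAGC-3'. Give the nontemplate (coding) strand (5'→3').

5'-GCTTGTTTCAACATAAGTCCTCTATGGTTCCGTA-3'

The coding strand is complementary and antiparallel to the template: take the complement (A↔T, G↔C) and reverse.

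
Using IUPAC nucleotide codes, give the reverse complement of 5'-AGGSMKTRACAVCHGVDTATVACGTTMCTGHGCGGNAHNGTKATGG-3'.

5'-CCATMACNDTNCCGCDCAGKAACGTBATAHBCDGBTGTYAMKSCCT-3'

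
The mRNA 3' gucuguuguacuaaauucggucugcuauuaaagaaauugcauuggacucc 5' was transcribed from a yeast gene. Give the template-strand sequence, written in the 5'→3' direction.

5'-CAGACAACATGATTTAAGCCAGACGATAATTTCTTTAACGTAACCTGAGG-3'

Written 5'→3' the mRNA is CCUCAGGUUACGUUAAAGAAAUUAUCGUCUGGCUUAAAUCAUGUUGUCUG, so the coding DNA strand is CCTCAGGTTACGTTAAAGAAATTATCGTCTGGCTTAAATCATGTTGTCTG. The template is its reverse complement.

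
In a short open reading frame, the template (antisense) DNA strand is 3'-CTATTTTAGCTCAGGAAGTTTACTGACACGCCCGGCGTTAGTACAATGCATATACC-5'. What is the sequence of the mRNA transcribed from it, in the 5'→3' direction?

5'-GAUAAAAUCGAGUCCUUCAAAUGACUGUGCGGGCCGCAAUCAUGUUACGUAUAUGG-3'

Reading the template 3'→5' as shown, RNA polymerase pairs each base (A→U, T→A, G↔C) to build mRNA 5'→3' directly.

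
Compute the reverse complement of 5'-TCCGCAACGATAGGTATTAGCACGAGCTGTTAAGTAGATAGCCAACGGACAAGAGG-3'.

Reading the sequence 3'→5' and pairing each base (A↔T, G↔C) gives the reverse complement directly.

5'-CCTCTTGTCCGTTGGCTATCTACTTAACAGCTCGTGCTAATACCTATCGTTGCGGA-3'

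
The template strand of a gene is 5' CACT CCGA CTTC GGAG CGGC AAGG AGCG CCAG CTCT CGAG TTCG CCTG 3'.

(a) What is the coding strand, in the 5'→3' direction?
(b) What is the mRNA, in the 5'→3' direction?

(a) The coding strand is the reverse complement of the template: complement GTGAGGCTGAAGCCTCGCCGTTCCTCGCGGTCGAGAGCTCAAGCGGAC, then reverse.
(b) mRNA has the coding-strand sequence with T→U.

(a) 5'-CAGGCGAACTCGAGAGCTGGCGCTCCTTGCCGCTCCGAAGTCGGAGTG-3'
(b) 5'-CAGGCGAACUCGAGAGCUGGCGCUCCUUGCCGCUCCGAAGUCGGAGUG-3'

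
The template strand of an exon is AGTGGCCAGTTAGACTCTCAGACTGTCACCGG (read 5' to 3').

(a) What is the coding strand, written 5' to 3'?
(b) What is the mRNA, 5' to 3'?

(a) 5'-CCGGTGACAGTCTGAGAGTCTAACTGGCCACT-3'
(b) 5'-CCGGUGACAGUCUGAGAGUCUAACUGGCCACU-3'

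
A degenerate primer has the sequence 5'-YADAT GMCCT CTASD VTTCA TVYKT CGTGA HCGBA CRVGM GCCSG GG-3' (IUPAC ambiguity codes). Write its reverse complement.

Standard pairs A↔T, G↔C; ambiguity codes pair R↔Y, M↔K, S↔S, B↔V, D↔H. Complement (RTHTACKGGAGATSHBAAGTABRMAGCACTDGCVTGYBCKCGGSCCC), then reverse for 5'→3'.

5'-CCCSGGCKCBYGTVCGDTCACGAMRBATGAABHSTAGAGGKCATHTR-3'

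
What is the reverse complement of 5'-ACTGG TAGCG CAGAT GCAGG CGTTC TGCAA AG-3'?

Reading the sequence 3'→5' and pairing each base (A↔T, G↔C) gives the reverse complement directly.

5'-CTTTGCAGAACGCCTGCATCTGCGCTACCAGT-3'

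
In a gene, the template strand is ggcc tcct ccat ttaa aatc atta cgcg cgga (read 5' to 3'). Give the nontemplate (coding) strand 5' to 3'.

5'-TCCGCGCGTAATGATTTTAAATGGAGGAGGCC-3'

The coding strand is complementary and antiparallel to the template: take the complement (A↔T, G↔C) and reverse.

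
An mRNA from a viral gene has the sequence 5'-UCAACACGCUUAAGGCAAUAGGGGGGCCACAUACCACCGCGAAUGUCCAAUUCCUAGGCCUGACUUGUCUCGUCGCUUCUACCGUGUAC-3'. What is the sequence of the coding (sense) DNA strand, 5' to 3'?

5'-TCAACACGCTTAAGGCAATAGGGGGGCCACATACCACCGCGAATGTCCAATTCCTAGGCCTGACTTGTCTCGTCGCTTCTACCGTGTAC-3'

The coding DNA strand has the same 5'→3' sequence as the mRNA with U replaced by T.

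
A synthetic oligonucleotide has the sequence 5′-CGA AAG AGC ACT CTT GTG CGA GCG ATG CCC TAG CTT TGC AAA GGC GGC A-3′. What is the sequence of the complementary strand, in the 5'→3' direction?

5′-TGCCGCCTTTGCAAAGCTAGGGCATCGCTCGCACAAGAGTGCTCTTTCG-3′

Pairing A↔T and G↔C gives GCTTTCTCGTGAGAACACGCTCGCTACGGGATCGAAACGTTTCCGCCGT, running 3'→5'. Reverse for the 5'→3' convention.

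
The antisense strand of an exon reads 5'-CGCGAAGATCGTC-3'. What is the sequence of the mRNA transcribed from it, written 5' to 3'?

RNA polymerase reads the template 3'→5' and synthesizes mRNA 5'→3' by base-pairing (A→U, T→A, G↔C). The complement of the template is GCGCTTCTAGCAG; antiparallel, so 5'→3' the coding strand is GACGATCTTCGCG. Replace T with U for the mRNA.

5'-GACGAUCUUCGCG-3'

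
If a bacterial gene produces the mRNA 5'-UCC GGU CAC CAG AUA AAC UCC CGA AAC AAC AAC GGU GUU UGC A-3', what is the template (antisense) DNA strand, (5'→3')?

Replace U with T to get the coding DNA strand: TCCGGTCACCAGATAAACTCCCGAAACAACAACGGTGTTTGCA. The template strand is its reverse complement (complement AGGCCAGTGGTCTATTTGAGGGCTTTGTTGTTGCCACAAACGT, then reverse).

5′-TGCAAACACCGTTGTTGTTTCGGGAGTTTATCTGGTGACCGGA-3′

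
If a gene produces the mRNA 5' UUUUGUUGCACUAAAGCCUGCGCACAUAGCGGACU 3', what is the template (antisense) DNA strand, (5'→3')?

Replace U with T to get the coding DNA strand: TTTTGTTGCACTAAAGCCTGCGCACATAGCGGACT. The template strand is its reverse complement (complement AAAACAACGTGATTTCGGACGCGTGTATCGCCTGA, then reverse).

5'-AGTCCGCTATGTGCGCAGGCTTTAGTGCAACAAAA-3'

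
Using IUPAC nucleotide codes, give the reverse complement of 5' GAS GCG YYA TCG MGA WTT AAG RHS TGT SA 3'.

Standard pairs A↔T, G↔C; ambiguity codes pair R↔Y, M↔K, W↔W, S↔S, H↔D. Complement (CTSCGCRRTAGCKCTWAATTCYDSACAST), then reverse for 5'→3'.

5′-TSACASDYCTTAAWTCKCGATRRCGCSTC-3′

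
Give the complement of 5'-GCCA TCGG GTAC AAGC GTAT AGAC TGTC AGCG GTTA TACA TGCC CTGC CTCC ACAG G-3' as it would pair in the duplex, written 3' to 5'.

Base-pairing A↔T, G↔C gives the complement. The complementary strand is antiparallel, so paired with a 5'→3' strand it runs 3'→5'.

3′-CGGTAGCCCATGTTCGCATATCTGACAGTCGCCAATATGTACGGGACGGAGGTGTCC-5′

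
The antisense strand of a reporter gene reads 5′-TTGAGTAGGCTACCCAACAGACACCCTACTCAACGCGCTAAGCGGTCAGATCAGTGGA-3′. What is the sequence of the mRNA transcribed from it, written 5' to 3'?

The mRNA has the sequence of the coding strand (reverse complement of the template) with T→U. Reverse complement of TTGAGTAGGCTACCCAACAGACACCCTACTCAACGCGCTAAGCGGTCAGATCAGTGGA is TCCACTGATCTGACCGCTTAGCGCGTTGAGTAGGGTGTCTGTTGGGTAGCCTACTCAA; then T→U.

5'-UCCACUGAUCUGACCGCUUAGCGCGUUGAGUAGGGUGUCUGUUGGGUAGCCUACUCAA-3'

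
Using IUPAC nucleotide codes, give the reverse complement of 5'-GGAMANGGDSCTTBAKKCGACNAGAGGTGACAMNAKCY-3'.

Standard pairs A↔T, G↔C; ambiguity codes pair Y↔R, M↔K, S↔S, B↔V, D↔H, N↔N. Complement (CCTKTNCCHSGAAVTMMGCTGNTCTCCACTGTKNTMGR), then reverse for 5'→3'.

5'-RGMTNKTGTCACCTCTNGTCGMMTVAAGSHCCNTKTCC-3'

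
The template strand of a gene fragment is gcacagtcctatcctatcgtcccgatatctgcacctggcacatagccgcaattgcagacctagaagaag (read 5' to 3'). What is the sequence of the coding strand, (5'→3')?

5'-CTTCTTCTAGGTCTGCAATTGCGGCTATGTGCCAGGTGCAGATATCGGGACGATAGGATAGGACTGTGC-3'

The coding strand is complementary and antiparallel to the template: take the complement (A↔T, G↔C) and reverse.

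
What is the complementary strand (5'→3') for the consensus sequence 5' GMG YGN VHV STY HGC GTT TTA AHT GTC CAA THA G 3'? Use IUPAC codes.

5'-CTDATTGGACADTTAAAACGCDRASBDBNCRCKC-3'

Standard pairs A↔T, G↔C; ambiguity codes pair Y↔R, M↔K, S↔S, H↔D, V↔B, N↔N. Complement (CKCRCNBDBSARDCGCAAAATTDACAGGTTADTC), then reverse for 5'→3'.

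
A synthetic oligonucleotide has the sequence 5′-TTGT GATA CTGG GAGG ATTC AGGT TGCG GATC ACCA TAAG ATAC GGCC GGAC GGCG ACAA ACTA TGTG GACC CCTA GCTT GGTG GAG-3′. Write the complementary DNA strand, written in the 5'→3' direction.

5'-CTCCACCAAGCTAGGGGTCCACATAGTTTGTCGCCGTCCGGCCGTATCTTATGGTGATCCGCAACCTGAATCCTCCCAGTATCACAA-3'

Pairing A↔T and G↔C gives AACACTATGACCCTCCTAAGTCCAACGCCTAGTGGTATTCTATGCCGGCCTGCCGCTGTTTGATACACCTGGGGATCGAACCACCTC, running 3'→5'. Reverse for the 5'→3' convention.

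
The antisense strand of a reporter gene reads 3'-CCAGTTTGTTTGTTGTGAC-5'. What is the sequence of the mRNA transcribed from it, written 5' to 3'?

5'-GGUCAAACAAACAACACUG-3'

Reading the template 3'→5' as shown, RNA polymerase pairs each base (A→U, T→A, G↔C) to build mRNA 5'→3' directly.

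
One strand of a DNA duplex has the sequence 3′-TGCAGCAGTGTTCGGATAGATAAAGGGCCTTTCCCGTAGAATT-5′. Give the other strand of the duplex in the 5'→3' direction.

5'-ACGTCGTCACAAGCCTATCTATTTCCCGGAAAGGGCATCTTAA-3'

The strand is given 3'→5', so its complement runs 5'→3' in the same left-to-right order: pair each base A↔T, G↔C.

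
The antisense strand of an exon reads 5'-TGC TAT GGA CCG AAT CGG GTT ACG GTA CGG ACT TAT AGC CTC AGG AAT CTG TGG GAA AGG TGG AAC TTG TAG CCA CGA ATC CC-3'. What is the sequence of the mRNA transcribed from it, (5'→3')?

The mRNA has the sequence of the coding strand (reverse complement of the template) with T→U. Reverse complement of TGCTATGGACCGAATCGGGTTACGGTACGGACTTATAGCCTCAGGAATCTGTGGGAAAGGTGGAACTTGTAGCCACGAATCCC is GGGATTCGTGGCTACAAGTTCCACCTTTCCCACAGATTCCTGAGGCTATAAGTCCGTACCGTAACCCGATTCGGTCCATAGCA; then T→U.

5'-GGGAUUCGUGGCUACAAGUUCCACCUUUCCCACAGAUUCCUGAGGCUAUAAGUCCGUACCGUAACCCGAUUCGGUCCAUAGCA-3'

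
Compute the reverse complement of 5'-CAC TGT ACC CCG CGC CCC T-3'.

5'-AGGGGCGCGGGGTACAGTG-3'

Reading the sequence 3'→5' and pairing each base (A↔T, G↔C) gives the reverse complement directly.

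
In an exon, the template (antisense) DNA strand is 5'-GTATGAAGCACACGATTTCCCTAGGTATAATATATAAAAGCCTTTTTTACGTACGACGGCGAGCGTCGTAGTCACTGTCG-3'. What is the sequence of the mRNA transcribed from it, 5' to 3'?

RNA polymerase reads the template 3'→5' and synthesizes mRNA 5'→3' by base-pairing (A→U, T→A, G↔C). The complement of the template is CATACTTCGTGTGCTAAAGGGATCCATATTATATATTTTCGGAAAAAATGCATGCTGCCGCTCGCAGCATCAGTGACAGC; antiparallel, so 5'→3' the coding strand is CGACAGTGACTACGACGCTCGCCGTCGTACGTAAAAAAGGCTTTTATATATTATACCTAGGGAAATCGTGTGCTTCATAC. Replace T with U for the mRNA.

5'-CGACAGUGACUACGACGCUCGCCGUCGUACGUAAAAAAGGCUUUUAUAUAUUAUACCUAGGGAAAUCGUGUGCUUCAUAC-3'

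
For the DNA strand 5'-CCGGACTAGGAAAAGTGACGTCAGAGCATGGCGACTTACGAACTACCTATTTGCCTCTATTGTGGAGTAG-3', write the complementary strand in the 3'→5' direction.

3'-GGCCTGATCCTTTTCACTGCAGTCTCGTACCGCTGAATGCTTGATGGATAAACGGAGATAACACCTCATC-5'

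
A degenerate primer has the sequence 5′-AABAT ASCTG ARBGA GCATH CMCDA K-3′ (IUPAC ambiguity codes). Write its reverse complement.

5'-MTHGKGDATGCTCVYTCAGSTATVTT-3'

Standard pairs A↔T, G↔C; ambiguity codes pair R↔Y, M↔K, S↔S, B↔V, D↔H. Complement (TTVTATSGACTYVCTCGTADGKGHTM), then reverse for 5'→3'.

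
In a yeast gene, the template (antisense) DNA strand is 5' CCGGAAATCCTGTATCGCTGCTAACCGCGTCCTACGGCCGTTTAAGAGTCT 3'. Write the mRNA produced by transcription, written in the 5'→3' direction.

5'-AGACUCUUAAACGGCCGUAGGACGCGGUUAGCAGCGAUACAGGAUUUCCGG-3'

The mRNA has the sequence of the coding strand (reverse complement of the template) with T→U. Reverse complement of CCGGAAATCCTGTATCGCTGCTAACCGCGTCCTACGGCCGTTTAAGAGTCT is AGACTCTTAAACGGCCGTAGGACGCGGTTAGCAGCGATACAGGATTTCCGG; then T→U.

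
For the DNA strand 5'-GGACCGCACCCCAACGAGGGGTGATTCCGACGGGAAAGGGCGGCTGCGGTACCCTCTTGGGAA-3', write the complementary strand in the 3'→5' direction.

Base-pairing A↔T, G↔C gives the complement. The complementary strand is antiparallel, so paired with a 5'→3' strand it runs 3'→5'.

3'-CCTGGCGTGGGGTTGCTCCCCACTAAGGCTGCCCTTTCCCGCCGACGCCATGGGAGAACCCTT-5'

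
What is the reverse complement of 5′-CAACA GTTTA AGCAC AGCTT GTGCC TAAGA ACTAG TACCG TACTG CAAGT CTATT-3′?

5′-AATAGACTTGCAGTACGGTACTAGTTCTTAGGCACAAGCTGTGCTTAAACTGTTG-3′

Reading the sequence 3'→5' and pairing each base (A↔T, G↔C) gives the reverse complement directly.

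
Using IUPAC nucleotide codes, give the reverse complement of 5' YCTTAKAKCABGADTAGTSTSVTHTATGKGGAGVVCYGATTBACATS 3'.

Standard pairs A↔T, G↔C; ambiguity codes pair Y↔R, K↔M, S↔S, B↔V, D↔H. Complement (RGAATMTMGTVCTHATCASASBADATACMCCTCBBGRCTAAVTGTAS), then reverse for 5'→3'.

5'-SATGTVAATCRGBBCTCCMCATADABSASACTAHTCVTGMTMTAAGR-3'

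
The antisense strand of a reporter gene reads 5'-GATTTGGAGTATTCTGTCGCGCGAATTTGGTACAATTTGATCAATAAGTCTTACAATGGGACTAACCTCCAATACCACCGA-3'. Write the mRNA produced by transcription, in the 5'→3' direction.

The mRNA has the sequence of the coding strand (reverse complement of the template) with T→U. Reverse complement of GATTTGGAGTATTCTGTCGCGCGAATTTGGTACAATTTGATCAATAAGTCTTACAATGGGACTAACCTCCAATACCACCGA is TCGGTGGTATTGGAGGTTAGTCCCATTGTAAGACTTATTGATCAAATTGTACCAAATTCGCGCGACAGAATACTCCAAATC; then T→U.

5'-UCGGUGGUAUUGGAGGUUAGUCCCAUUGUAAGACUUAUUGAUCAAAUUGUACCAAAUUCGCGCGACAGAAUACUCCAAAUC-3'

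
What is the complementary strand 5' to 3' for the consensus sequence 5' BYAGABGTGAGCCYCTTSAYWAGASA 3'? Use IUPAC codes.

Standard pairs A↔T, G↔C; ambiguity codes pair Y↔R, W↔W, S↔S, B↔V. Complement (VRTCTVCACTCGGRGAASTRWTCTST), then reverse for 5'→3'.

5'-TSTCTWRTSAAGRGGCTCACVTCTRV-3'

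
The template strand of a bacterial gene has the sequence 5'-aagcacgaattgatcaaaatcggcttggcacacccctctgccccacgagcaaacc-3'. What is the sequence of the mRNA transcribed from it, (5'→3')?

RNA polymerase reads the template 3'→5' and synthesizes mRNA 5'→3' by base-pairing (A→U, T→A, G↔C). The complement of the template is TTCGTGCTTAACTAGTTTTAGCCGAACCGTGTGGGGAGACGGGGTGCTCGTTTGG; antiparallel, so 5'→3' the coding strand is GGTTTGCTCGTGGGGCAGAGGGGTGTGCCAAGCCGATTTTGATCAATTCGTGCTT. Replace T with U for the mRNA.

5'-GGUUUGCUCGUGGGGCAGAGGGGUGUGCCAAGCCGAUUUUGAUCAAUUCGUGCUU-3'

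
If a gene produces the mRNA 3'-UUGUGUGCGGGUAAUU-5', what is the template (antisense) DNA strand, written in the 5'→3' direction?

Written 5'→3' the mRNA is UUAAUGGGCGUGUGUU, so the coding DNA strand is TTAATGGGCGTGTGTT. The template is its reverse complement.

5'-AACACACGCCCATTAA-3'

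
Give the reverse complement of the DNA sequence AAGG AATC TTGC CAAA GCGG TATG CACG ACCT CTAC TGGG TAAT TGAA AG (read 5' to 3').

Reading the sequence 3'→5' and pairing each base (A↔T, G↔C) gives the reverse complement directly.

5′-CTTTCAATTACCCAGTAGAGGTCGTGCATACCGCTTTGGCAAGATTCCTT-3′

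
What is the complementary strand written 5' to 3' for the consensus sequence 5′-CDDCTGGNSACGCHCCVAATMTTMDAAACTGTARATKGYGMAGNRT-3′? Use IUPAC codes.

Standard pairs A↔T, G↔C; ambiguity codes pair R↔Y, M↔K, S↔S, D↔H, V↔B, N↔N. Complement (GHHGACCNSTGCGDGGBTTAKAAKHTTTGACATYTAMCRCKTCNYA), then reverse for 5'→3'.

5'-AYNCTKCRCMATYTACAGTTTHKAAKATTBGGDGCGTSNCCAGHHG-3'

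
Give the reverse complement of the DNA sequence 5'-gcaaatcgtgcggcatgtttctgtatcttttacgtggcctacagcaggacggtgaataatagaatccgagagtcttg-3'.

Reading the sequence 3'→5' and pairing each base (A↔T, G↔C) gives the reverse complement directly.

5'-CAAGACTCTCGGATTCTATTATTCACCGTCCTGCTGTAGGCCACGTAAAAGATACAGAAACATGCCGCACGATTTGC-3'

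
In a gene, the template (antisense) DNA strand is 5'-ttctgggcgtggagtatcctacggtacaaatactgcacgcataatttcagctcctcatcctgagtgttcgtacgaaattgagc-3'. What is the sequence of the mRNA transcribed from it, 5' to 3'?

RNA polymerase reads the template 3'→5' and synthesizes mRNA 5'→3' by base-pairing (A→U, T→A, G↔C). The complement of the template is AAGACCCGCACCTCATAGGATGCCATGTTTATGACGTGCGTATTAAAGTCGAGGAGTAGGACTCACAAGCATGCTTTAACTCG; antiparallel, so 5'→3' the coding strand is GCTCAATTTCGTACGAACACTCAGGATGAGGAGCTGAAATTATGCGTGCAGTATTTGTACCGTAGGATACTCCACGCCCAGAA. Replace T with U for the mRNA.

5'-GCUCAAUUUCGUACGAACACUCAGGAUGAGGAGCUGAAAUUAUGCGUGCAGUAUUUGUACCGUAGGAUACUCCACGCCCAGAA-3'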